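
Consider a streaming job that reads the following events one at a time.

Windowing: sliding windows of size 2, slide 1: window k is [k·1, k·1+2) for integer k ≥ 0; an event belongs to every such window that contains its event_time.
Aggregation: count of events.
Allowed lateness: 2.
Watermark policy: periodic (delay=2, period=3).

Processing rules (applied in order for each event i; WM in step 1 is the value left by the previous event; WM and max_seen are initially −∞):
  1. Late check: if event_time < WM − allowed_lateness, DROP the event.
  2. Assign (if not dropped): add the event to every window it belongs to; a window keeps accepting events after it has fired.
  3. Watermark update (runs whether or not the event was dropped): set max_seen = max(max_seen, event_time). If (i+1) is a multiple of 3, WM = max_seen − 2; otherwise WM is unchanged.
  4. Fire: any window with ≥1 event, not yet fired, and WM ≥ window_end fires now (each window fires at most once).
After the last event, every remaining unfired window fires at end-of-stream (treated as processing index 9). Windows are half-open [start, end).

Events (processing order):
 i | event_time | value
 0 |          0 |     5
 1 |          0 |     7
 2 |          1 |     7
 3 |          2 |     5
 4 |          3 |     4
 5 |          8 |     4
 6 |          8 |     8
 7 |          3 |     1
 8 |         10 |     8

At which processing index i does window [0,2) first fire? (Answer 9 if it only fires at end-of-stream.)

5

i=0 t=0 v=5: → [0,2); WM=−∞
i=1 t=0 v=7: → [0,2); WM=−∞
i=2 t=1 v=7: → [1,3),[0,2); WM=-1
i=3 t=2 v=5: → [2,4),[1,3); WM=-1
i=4 t=3 v=4: → [3,5),[2,4); WM=-1
i=5 t=8 v=4: → [8,10),[7,9); WM=6; [0,2) fires=3 [1,3) fires=2 [2,4) fires=2 [3,5) fires=1
i=6 t=8 v=8: → [8,10),[7,9); WM=6
i=7 t=3 v=1: DROP (t<6-2); WM=6
i=8 t=10 v=8: → [10,12),[9,11); WM=8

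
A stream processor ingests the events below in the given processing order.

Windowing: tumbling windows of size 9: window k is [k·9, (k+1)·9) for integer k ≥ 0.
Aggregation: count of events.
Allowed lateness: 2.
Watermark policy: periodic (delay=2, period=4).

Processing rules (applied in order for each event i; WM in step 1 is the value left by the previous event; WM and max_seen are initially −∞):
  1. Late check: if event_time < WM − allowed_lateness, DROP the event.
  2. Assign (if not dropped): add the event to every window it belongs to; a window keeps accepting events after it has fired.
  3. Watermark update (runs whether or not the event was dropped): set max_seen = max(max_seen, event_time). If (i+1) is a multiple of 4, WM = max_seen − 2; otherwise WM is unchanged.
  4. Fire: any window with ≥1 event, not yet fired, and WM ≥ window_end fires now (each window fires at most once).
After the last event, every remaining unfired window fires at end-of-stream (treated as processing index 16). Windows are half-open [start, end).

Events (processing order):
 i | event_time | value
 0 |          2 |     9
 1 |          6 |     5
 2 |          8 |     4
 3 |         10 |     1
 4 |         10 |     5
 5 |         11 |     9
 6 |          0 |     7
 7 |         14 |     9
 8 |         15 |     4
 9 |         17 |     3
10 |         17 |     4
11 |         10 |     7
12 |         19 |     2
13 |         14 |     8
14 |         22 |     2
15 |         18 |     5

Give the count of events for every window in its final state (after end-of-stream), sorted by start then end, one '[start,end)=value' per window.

[0,9)=3 [9,18)=9 [18,27)=3

i=0 t=2 v=9: → [0,9); WM=−∞
i=1 t=6 v=5: → [0,9); WM=−∞
i=2 t=8 v=4: → [0,9); WM=−∞
i=3 t=10 v=1: → [9,18); WM=8
i=4 t=10 v=5: → [9,18); WM=8
i=5 t=11 v=9: → [9,18); WM=8
i=6 t=0 v=7: DROP (t<8-2); WM=8
i=7 t=14 v=9: → [9,18); WM=12; [0,9) fires=3
i=8 t=15 v=4: → [9,18); WM=12
i=9 t=17 v=3: → [9,18); WM=12
i=10 t=17 v=4: → [9,18); WM=12
i=11 t=10 v=7: → [9,18); WM=15
i=12 t=19 v=2: → [18,27); WM=15
i=13 t=14 v=8: → [9,18); WM=15
i=14 t=22 v=2: → [18,27); WM=15
i=15 t=18 v=5: → [18,27); WM=20; [9,18) fires=9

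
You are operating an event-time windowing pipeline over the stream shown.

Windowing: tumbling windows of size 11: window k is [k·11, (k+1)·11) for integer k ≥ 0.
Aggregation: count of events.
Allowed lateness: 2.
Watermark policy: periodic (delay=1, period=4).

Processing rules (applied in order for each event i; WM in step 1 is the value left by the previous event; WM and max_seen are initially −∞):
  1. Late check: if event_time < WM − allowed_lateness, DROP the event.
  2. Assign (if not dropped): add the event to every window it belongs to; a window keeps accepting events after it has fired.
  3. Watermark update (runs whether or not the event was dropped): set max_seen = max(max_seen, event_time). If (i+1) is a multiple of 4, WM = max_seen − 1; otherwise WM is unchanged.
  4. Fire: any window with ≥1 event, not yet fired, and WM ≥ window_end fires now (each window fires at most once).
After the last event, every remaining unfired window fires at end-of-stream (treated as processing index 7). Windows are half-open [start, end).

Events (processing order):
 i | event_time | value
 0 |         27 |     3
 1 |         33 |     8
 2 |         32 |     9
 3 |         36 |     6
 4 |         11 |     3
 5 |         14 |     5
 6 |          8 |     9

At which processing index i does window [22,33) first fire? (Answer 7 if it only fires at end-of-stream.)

3

i=0 t=27 v=3: → [22,33); WM=−∞
i=1 t=33 v=8: → [33,44); WM=−∞
i=2 t=32 v=9: → [22,33); WM=−∞
i=3 t=36 v=6: → [33,44); WM=35; [22,33) fires=2
i=4 t=11 v=3: DROP (t<35-2); WM=35
i=5 t=14 v=5: DROP (t<35-2); WM=35
i=6 t=8 v=9: DROP (t<35-2); WM=35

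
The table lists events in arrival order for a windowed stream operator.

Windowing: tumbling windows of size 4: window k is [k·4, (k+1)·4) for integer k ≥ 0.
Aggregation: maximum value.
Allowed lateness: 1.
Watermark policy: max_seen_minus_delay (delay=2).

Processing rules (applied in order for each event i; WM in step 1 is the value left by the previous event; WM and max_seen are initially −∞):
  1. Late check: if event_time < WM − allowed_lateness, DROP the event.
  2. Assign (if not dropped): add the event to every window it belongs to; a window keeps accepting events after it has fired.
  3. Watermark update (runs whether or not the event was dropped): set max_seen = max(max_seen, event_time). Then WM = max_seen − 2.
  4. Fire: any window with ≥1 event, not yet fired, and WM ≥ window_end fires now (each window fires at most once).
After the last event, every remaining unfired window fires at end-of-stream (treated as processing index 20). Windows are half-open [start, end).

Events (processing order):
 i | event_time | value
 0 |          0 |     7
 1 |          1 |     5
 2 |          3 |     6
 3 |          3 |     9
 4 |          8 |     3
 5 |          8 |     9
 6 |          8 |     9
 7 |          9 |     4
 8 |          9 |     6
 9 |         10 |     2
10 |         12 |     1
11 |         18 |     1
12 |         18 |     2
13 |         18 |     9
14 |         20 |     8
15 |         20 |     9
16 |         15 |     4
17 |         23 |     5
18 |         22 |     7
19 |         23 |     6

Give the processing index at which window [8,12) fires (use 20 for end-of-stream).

11

i=0 t=0 v=7: → [0,4); WM=-2
i=1 t=1 v=5: → [0,4); WM=-1
i=2 t=3 v=6: → [0,4); WM=1
i=3 t=3 v=9: → [0,4); WM=1
i=4 t=8 v=3: → [8,12); WM=6; [0,4) fires=9
i=5 t=8 v=9: → [8,12); WM=6
i=6 t=8 v=9: → [8,12); WM=6
i=7 t=9 v=4: → [8,12); WM=7
i=8 t=9 v=6: → [8,12); WM=7
i=9 t=10 v=2: → [8,12); WM=8
i=10 t=12 v=1: → [12,16); WM=10
i=11 t=18 v=1: → [16,20); WM=16; [8,12) fires=9 [12,16) fires=1
i=12 t=18 v=2: → [16,20); WM=16
i=13 t=18 v=9: → [16,20); WM=16
i=14 t=20 v=8: → [20,24); WM=18
i=15 t=20 v=9: → [20,24); WM=18
i=16 t=15 v=4: DROP (t<18-1); WM=18
i=17 t=23 v=5: → [20,24); WM=21; [16,20) fires=9
i=18 t=22 v=7: → [20,24); WM=21
i=19 t=23 v=6: → [20,24); WM=21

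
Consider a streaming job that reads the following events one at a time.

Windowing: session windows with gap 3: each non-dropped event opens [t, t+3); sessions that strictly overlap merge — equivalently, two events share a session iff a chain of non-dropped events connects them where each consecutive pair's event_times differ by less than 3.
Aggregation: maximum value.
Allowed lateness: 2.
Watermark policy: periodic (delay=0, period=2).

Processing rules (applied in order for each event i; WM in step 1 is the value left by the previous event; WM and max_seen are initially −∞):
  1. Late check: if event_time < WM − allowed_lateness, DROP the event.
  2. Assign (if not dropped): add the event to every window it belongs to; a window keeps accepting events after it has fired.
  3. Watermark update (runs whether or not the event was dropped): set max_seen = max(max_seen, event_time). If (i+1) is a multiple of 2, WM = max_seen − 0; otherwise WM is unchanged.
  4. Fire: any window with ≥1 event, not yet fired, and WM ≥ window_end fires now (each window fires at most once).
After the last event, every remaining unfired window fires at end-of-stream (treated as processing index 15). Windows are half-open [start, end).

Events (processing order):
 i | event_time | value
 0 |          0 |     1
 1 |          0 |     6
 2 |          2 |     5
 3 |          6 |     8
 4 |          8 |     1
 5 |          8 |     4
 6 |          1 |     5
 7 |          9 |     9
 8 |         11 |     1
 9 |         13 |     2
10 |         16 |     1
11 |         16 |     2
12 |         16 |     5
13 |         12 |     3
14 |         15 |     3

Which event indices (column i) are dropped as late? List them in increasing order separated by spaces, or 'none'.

6 13

i=0 t=0 v=1: → [0,3); WM=−∞
i=1 t=0 v=6: → [0,3); WM=0
i=2 t=2 v=5: → [0,5); WM=0
i=3 t=6 v=8: → [6,9); WM=6
i=4 t=8 v=1: → [6,11); WM=6
i=5 t=8 v=4: → [6,11); WM=8
i=6 t=1 v=5: DROP (t<8-2); WM=8
i=7 t=9 v=9: → [6,12); WM=9
i=8 t=11 v=1: → [6,14); WM=9
i=9 t=13 v=2: → [6,16); WM=13
i=10 t=16 v=1: → [16,19); WM=13
i=11 t=16 v=2: → [16,19); WM=16
i=12 t=16 v=5: → [16,19); WM=16
i=13 t=12 v=3: DROP (t<16-2); WM=16
i=14 t=15 v=3: → [6,19); WM=16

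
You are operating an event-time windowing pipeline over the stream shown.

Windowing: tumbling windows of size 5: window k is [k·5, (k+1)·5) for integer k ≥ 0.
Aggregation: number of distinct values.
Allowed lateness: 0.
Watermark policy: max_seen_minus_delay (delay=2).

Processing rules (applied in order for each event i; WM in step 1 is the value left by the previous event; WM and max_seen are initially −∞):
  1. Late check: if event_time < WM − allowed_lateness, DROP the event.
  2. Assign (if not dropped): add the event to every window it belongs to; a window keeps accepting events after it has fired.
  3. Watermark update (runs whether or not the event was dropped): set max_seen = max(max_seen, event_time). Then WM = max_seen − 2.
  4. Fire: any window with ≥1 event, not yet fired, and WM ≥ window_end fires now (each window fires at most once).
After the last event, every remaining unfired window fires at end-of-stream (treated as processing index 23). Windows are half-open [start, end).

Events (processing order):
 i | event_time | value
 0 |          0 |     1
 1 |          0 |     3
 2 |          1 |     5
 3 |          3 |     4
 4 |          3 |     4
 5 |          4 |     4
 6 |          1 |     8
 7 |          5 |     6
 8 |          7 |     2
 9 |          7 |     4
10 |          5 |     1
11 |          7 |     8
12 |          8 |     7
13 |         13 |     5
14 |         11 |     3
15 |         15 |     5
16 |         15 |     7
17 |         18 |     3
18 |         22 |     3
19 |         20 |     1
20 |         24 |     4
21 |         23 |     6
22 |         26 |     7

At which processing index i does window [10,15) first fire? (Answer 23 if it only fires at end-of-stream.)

17

i=0 t=0 v=1: → [0,5); WM=-2
i=1 t=0 v=3: → [0,5); WM=-2
i=2 t=1 v=5: → [0,5); WM=-1
i=3 t=3 v=4: → [0,5); WM=1
i=4 t=3 v=4: → [0,5); WM=1
i=5 t=4 v=4: → [0,5); WM=2
i=6 t=1 v=8: DROP (t<2-0); WM=2
i=7 t=5 v=6: → [5,10); WM=3
i=8 t=7 v=2: → [5,10); WM=5; [0,5) fires=4
i=9 t=7 v=4: → [5,10); WM=5
i=10 t=5 v=1: → [5,10); WM=5
i=11 t=7 v=8: → [5,10); WM=5
i=12 t=8 v=7: → [5,10); WM=6
i=13 t=13 v=5: → [10,15); WM=11; [5,10) fires=6
i=14 t=11 v=3: → [10,15); WM=11
i=15 t=15 v=5: → [15,20); WM=13
i=16 t=15 v=7: → [15,20); WM=13
i=17 t=18 v=3: → [15,20); WM=16; [10,15) fires=2
i=18 t=22 v=3: → [20,25); WM=20; [15,20) fires=3
i=19 t=20 v=1: → [20,25); WM=20
i=20 t=24 v=4: → [20,25); WM=22
i=21 t=23 v=6: → [20,25); WM=22
i=22 t=26 v=7: → [25,30); WM=24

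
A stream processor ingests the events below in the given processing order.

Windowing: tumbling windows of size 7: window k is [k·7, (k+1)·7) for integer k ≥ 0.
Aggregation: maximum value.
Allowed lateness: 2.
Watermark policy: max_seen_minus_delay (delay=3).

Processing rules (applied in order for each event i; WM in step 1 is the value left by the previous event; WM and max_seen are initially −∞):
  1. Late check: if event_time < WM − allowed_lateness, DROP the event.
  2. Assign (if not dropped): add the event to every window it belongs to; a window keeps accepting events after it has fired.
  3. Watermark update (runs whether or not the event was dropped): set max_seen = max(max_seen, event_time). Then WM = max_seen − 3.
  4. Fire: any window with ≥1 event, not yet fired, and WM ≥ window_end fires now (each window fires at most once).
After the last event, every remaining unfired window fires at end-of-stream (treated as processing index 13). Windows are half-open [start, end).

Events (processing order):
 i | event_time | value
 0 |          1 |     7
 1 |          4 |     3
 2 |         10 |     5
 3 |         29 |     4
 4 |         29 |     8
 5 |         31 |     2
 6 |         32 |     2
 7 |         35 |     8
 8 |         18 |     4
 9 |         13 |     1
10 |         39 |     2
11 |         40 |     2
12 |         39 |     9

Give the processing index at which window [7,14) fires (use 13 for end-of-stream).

i=0 t=1 v=7: → [0,7); WM=-2
i=1 t=4 v=3: → [0,7); WM=1
i=2 t=10 v=5: → [7,14); WM=7; [0,7) fires=7
i=3 t=29 v=4: → [28,35); WM=26; [7,14) fires=5
i=4 t=29 v=8: → [28,35); WM=26
i=5 t=31 v=2: → [28,35); WM=28
i=6 t=32 v=2: → [28,35); WM=29
i=7 t=35 v=8: → [35,42); WM=32
i=8 t=18 v=4: DROP (t<32-2); WM=32
i=9 t=13 v=1: DROP (t<32-2); WM=32
i=10 t=39 v=2: → [35,42); WM=36; [28,35) fires=8
i=11 t=40 v=2: → [35,42); WM=37
i=12 t=39 v=9: → [35,42); WM=37

3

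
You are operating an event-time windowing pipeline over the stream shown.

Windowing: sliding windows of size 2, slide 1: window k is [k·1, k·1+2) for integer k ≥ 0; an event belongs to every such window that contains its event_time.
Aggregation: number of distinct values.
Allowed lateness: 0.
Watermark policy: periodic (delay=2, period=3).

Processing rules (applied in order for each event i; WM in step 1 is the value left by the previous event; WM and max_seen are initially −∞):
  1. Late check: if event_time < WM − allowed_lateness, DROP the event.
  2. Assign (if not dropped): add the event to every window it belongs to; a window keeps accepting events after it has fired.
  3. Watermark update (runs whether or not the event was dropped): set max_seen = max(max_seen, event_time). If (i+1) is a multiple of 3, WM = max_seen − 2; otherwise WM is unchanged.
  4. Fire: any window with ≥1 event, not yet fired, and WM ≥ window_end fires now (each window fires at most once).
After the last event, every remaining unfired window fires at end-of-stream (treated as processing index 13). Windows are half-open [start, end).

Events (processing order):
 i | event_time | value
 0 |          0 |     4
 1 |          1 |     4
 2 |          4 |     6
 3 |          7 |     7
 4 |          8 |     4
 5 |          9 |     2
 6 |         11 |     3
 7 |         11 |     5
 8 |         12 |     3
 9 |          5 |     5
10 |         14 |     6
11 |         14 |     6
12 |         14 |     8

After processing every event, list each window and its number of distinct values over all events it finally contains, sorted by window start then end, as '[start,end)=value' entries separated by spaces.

i=0 t=0 v=4: → [0,2); WM=−∞
i=1 t=1 v=4: → [1,3),[0,2); WM=−∞
i=2 t=4 v=6: → [4,6),[3,5); WM=2; [0,2) fires=1
i=3 t=7 v=7: → [7,9),[6,8); WM=2
i=4 t=8 v=4: → [8,10),[7,9); WM=2
i=5 t=9 v=2: → [9,11),[8,10); WM=7; [1,3) fires=1 [3,5) fires=1 [4,6) fires=1
i=6 t=11 v=3: → [11,13),[10,12); WM=7
i=7 t=11 v=5: → [11,13),[10,12); WM=7
i=8 t=12 v=3: → [12,14),[11,13); WM=10; [6,8) fires=1 [7,9) fires=2 [8,10) fires=2
i=9 t=5 v=5: DROP (t<10-0); WM=10
i=10 t=14 v=6: → [14,16),[13,15); WM=10
i=11 t=14 v=6: → [14,16),[13,15); WM=12; [9,11) fires=1 [10,12) fires=2
i=12 t=14 v=8: → [14,16),[13,15); WM=12

[0,2)=1 [1,3)=1 [3,5)=1 [4,6)=1 [6,8)=1 [7,9)=2 [8,10)=2 [9,11)=1 [10,12)=2 [11,13)=2 [12,14)=1 [13,15)=2 [14,16)=2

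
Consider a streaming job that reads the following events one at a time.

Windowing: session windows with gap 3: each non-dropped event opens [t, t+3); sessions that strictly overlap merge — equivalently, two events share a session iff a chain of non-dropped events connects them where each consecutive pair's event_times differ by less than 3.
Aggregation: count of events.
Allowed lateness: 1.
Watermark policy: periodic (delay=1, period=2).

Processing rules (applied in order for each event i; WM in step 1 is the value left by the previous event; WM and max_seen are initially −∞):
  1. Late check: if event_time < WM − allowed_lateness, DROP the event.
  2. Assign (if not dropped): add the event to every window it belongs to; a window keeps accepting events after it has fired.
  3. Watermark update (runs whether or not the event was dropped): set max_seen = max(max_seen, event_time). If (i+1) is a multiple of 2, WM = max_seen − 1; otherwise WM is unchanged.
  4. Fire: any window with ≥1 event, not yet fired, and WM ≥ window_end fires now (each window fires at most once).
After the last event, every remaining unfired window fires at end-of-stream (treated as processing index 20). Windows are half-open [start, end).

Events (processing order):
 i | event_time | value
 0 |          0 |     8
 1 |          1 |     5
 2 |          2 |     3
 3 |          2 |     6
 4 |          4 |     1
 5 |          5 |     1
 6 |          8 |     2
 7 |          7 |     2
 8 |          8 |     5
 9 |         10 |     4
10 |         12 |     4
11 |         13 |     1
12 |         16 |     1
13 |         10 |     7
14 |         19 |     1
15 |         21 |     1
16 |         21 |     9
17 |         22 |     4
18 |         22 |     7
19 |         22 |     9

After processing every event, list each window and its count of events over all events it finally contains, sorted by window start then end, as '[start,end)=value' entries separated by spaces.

i=0 t=0 v=8: → [0,3); WM=−∞
i=1 t=1 v=5: → [0,4); WM=0
i=2 t=2 v=3: → [0,5); WM=0
i=3 t=2 v=6: → [0,5); WM=1
i=4 t=4 v=1: → [0,7); WM=1
i=5 t=5 v=1: → [0,8); WM=4
i=6 t=8 v=2: → [8,11); WM=4
i=7 t=7 v=2: → [0,11); WM=7
i=8 t=8 v=5: → [0,11); WM=7
i=9 t=10 v=4: → [0,13); WM=9
i=10 t=12 v=4: → [0,15); WM=9
i=11 t=13 v=1: → [0,16); WM=12
i=12 t=16 v=1: → [16,19); WM=12
i=13 t=10 v=7: DROP (t<12-1); WM=15
i=14 t=19 v=1: → [19,22); WM=15
i=15 t=21 v=1: → [19,24); WM=20
i=16 t=21 v=9: → [19,24); WM=20
i=17 t=22 v=4: → [19,25); WM=21
i=18 t=22 v=7: → [19,25); WM=21
i=19 t=22 v=9: → [19,25); WM=21

[0,16)=12 [16,19)=1 [19,25)=6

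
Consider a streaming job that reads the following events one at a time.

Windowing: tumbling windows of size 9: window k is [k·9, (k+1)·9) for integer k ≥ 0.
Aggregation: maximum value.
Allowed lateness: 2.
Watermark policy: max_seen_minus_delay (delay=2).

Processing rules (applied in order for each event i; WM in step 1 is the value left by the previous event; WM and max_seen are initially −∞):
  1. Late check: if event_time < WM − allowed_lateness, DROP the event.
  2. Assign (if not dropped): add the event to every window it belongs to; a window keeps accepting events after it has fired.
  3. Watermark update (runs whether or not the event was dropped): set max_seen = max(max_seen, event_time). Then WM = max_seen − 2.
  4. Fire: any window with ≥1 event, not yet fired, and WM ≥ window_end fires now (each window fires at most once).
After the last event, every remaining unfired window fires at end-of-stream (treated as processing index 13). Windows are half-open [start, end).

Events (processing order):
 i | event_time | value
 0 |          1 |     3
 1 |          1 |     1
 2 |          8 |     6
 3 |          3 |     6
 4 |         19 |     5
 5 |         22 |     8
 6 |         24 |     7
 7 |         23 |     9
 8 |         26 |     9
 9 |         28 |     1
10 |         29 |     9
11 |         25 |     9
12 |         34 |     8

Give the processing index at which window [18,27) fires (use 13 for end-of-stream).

i=0 t=1 v=3: → [0,9); WM=-1
i=1 t=1 v=1: → [0,9); WM=-1
i=2 t=8 v=6: → [0,9); WM=6
i=3 t=3 v=6: DROP (t<6-2); WM=6
i=4 t=19 v=5: → [18,27); WM=17; [0,9) fires=6
i=5 t=22 v=8: → [18,27); WM=20
i=6 t=24 v=7: → [18,27); WM=22
i=7 t=23 v=9: → [18,27); WM=22
i=8 t=26 v=9: → [18,27); WM=24
i=9 t=28 v=1: → [27,36); WM=26
i=10 t=29 v=9: → [27,36); WM=27; [18,27) fires=9
i=11 t=25 v=9: → [18,27); WM=27
i=12 t=34 v=8: → [27,36); WM=32

10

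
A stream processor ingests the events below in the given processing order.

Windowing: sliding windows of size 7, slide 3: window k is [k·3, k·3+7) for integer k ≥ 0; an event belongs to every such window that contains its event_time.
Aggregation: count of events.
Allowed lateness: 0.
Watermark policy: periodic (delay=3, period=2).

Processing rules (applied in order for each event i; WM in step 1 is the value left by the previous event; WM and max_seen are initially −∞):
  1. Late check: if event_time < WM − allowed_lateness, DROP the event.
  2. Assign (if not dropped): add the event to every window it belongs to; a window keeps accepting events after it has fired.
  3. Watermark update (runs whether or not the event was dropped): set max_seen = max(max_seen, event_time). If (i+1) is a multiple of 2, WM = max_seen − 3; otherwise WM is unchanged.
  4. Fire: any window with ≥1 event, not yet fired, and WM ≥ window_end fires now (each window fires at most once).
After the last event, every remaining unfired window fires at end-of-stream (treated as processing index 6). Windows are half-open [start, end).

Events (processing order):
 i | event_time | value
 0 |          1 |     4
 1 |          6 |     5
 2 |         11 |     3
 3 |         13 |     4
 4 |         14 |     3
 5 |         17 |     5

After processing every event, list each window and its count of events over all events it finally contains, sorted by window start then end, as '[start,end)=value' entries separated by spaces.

i=0 t=1 v=4: → [0,7); WM=−∞
i=1 t=6 v=5: → [6,13),[3,10),[0,7); WM=3
i=2 t=11 v=3: → [9,16),[6,13); WM=3
i=3 t=13 v=4: → [12,19),[9,16); WM=10; [0,7) fires=2 [3,10) fires=1
i=4 t=14 v=3: → [12,19),[9,16); WM=10
i=5 t=17 v=5: → [15,22),[12,19); WM=14; [6,13) fires=2

[0,7)=2 [3,10)=1 [6,13)=2 [9,16)=3 [12,19)=3 [15,22)=1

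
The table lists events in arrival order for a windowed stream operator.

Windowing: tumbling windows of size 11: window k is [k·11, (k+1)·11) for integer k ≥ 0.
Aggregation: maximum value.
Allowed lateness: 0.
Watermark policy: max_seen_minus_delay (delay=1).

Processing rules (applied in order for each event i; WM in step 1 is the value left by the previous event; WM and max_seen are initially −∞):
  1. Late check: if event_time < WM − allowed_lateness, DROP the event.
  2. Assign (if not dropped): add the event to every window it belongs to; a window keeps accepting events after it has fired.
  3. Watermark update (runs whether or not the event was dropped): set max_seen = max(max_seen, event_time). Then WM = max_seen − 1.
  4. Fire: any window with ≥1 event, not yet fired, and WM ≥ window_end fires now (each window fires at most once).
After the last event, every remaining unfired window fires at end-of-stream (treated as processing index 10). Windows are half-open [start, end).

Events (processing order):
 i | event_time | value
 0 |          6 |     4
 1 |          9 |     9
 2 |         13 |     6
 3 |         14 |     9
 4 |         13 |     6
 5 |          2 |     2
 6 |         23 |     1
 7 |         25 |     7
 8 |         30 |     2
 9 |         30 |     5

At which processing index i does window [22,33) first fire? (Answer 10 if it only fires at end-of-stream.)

i=0 t=6 v=4: → [0,11); WM=5
i=1 t=9 v=9: → [0,11); WM=8
i=2 t=13 v=6: → [11,22); WM=12; [0,11) fires=9
i=3 t=14 v=9: → [11,22); WM=13
i=4 t=13 v=6: → [11,22); WM=13
i=5 t=2 v=2: DROP (t<13-0); WM=13
i=6 t=23 v=1: → [22,33); WM=22; [11,22) fires=9
i=7 t=25 v=7: → [22,33); WM=24
i=8 t=30 v=2: → [22,33); WM=29
i=9 t=30 v=5: → [22,33); WM=29

10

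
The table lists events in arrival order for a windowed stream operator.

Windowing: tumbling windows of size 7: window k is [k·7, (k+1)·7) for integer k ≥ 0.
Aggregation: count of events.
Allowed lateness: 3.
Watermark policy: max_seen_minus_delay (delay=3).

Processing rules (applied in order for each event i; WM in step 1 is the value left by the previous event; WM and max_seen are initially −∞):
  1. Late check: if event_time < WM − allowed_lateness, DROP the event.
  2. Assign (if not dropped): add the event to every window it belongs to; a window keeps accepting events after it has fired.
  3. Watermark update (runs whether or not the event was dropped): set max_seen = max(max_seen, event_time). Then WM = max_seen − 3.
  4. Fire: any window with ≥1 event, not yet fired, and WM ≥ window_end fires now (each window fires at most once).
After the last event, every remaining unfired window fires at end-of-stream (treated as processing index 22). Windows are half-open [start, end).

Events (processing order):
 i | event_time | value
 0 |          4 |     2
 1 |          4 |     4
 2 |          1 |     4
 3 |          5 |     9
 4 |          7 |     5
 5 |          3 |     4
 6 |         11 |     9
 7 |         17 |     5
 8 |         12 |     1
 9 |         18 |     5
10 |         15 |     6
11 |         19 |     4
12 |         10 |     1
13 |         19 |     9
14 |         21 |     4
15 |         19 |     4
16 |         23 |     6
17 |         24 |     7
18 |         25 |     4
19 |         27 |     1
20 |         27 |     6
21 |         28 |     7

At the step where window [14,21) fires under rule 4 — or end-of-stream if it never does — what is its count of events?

6

i=0 t=4 v=2: → [0,7); WM=1
i=1 t=4 v=4: → [0,7); WM=1
i=2 t=1 v=4: → [0,7); WM=1
i=3 t=5 v=9: → [0,7); WM=2
i=4 t=7 v=5: → [7,14); WM=4
i=5 t=3 v=4: → [0,7); WM=4
i=6 t=11 v=9: → [7,14); WM=8; [0,7) fires=5
i=7 t=17 v=5: → [14,21); WM=14; [7,14) fires=2
i=8 t=12 v=1: → [7,14); WM=14
i=9 t=18 v=5: → [14,21); WM=15
i=10 t=15 v=6: → [14,21); WM=15
i=11 t=19 v=4: → [14,21); WM=16
i=12 t=10 v=1: DROP (t<16-3); WM=16
i=13 t=19 v=9: → [14,21); WM=16
i=14 t=21 v=4: → [21,28); WM=18
i=15 t=19 v=4: → [14,21); WM=18
i=16 t=23 v=6: → [21,28); WM=20
i=17 t=24 v=7: → [21,28); WM=21; [14,21) fires=6
i=18 t=25 v=4: → [21,28); WM=22
i=19 t=27 v=1: → [21,28); WM=24
i=20 t=27 v=6: → [21,28); WM=24
i=21 t=28 v=7: → [28,35); WM=25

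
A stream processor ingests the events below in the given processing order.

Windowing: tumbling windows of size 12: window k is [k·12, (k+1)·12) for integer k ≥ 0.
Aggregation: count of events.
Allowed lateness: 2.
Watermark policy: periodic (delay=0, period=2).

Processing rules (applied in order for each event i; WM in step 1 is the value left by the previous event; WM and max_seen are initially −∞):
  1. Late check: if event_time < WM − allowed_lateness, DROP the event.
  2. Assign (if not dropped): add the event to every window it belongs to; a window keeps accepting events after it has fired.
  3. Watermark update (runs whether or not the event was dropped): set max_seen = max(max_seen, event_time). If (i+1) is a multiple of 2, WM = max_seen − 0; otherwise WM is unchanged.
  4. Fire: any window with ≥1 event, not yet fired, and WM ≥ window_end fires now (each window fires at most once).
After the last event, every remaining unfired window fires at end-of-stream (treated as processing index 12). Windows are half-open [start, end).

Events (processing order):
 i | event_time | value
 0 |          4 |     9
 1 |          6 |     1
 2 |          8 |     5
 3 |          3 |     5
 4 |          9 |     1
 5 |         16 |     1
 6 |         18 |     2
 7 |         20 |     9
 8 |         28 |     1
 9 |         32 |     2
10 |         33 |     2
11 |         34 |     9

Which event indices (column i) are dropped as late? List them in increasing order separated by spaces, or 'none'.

i=0 t=4 v=9: → [0,12); WM=−∞
i=1 t=6 v=1: → [0,12); WM=6
i=2 t=8 v=5: → [0,12); WM=6
i=3 t=3 v=5: DROP (t<6-2); WM=8
i=4 t=9 v=1: → [0,12); WM=8
i=5 t=16 v=1: → [12,24); WM=16; [0,12) fires=4
i=6 t=18 v=2: → [12,24); WM=16
i=7 t=20 v=9: → [12,24); WM=20
i=8 t=28 v=1: → [24,36); WM=20
i=9 t=32 v=2: → [24,36); WM=32; [12,24) fires=3
i=10 t=33 v=2: → [24,36); WM=32
i=11 t=34 v=9: → [24,36); WM=34

3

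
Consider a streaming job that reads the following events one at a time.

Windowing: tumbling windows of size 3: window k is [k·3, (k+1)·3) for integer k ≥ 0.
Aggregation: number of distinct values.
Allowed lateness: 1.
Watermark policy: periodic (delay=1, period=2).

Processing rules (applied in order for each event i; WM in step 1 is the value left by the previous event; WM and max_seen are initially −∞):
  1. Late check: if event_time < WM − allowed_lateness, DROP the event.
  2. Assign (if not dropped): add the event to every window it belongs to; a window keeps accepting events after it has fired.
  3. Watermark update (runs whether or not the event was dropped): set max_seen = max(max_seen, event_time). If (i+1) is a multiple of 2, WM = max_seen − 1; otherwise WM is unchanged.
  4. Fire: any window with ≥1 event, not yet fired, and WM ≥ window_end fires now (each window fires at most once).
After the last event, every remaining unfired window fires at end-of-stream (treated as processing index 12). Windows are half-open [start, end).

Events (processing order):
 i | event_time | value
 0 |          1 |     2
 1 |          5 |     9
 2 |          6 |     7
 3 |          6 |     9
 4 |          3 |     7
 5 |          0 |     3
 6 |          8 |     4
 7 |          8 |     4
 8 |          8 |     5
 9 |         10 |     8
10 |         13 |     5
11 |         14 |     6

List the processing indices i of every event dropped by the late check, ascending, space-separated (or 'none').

4 5

i=0 t=1 v=2: → [0,3); WM=−∞
i=1 t=5 v=9: → [3,6); WM=4; [0,3) fires=1
i=2 t=6 v=7: → [6,9); WM=4
i=3 t=6 v=9: → [6,9); WM=5
i=4 t=3 v=7: DROP (t<5-1); WM=5
i=5 t=0 v=3: DROP (t<5-1); WM=5
i=6 t=8 v=4: → [6,9); WM=5
i=7 t=8 v=4: → [6,9); WM=7; [3,6) fires=1
i=8 t=8 v=5: → [6,9); WM=7
i=9 t=10 v=8: → [9,12); WM=9; [6,9) fires=4
i=10 t=13 v=5: → [12,15); WM=9
i=11 t=14 v=6: → [12,15); WM=13; [9,12) fires=1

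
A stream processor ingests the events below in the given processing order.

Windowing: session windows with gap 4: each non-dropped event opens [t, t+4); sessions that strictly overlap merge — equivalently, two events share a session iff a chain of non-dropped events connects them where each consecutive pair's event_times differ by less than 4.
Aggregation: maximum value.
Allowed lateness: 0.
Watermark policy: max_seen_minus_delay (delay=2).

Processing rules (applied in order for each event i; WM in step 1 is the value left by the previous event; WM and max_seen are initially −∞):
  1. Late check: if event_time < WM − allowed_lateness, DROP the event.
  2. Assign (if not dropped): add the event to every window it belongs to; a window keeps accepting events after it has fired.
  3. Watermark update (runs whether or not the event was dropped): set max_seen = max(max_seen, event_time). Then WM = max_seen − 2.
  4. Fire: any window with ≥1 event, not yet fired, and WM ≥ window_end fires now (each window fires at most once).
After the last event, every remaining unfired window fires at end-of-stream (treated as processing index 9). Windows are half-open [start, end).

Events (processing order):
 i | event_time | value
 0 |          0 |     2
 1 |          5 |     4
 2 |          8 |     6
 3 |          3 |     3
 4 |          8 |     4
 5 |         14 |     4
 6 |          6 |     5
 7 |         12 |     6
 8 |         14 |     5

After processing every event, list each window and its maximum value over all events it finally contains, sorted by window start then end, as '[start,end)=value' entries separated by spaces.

[0,4)=2 [5,12)=6 [12,18)=6

i=0 t=0 v=2: → [0,4); WM=-2
i=1 t=5 v=4: → [5,9); WM=3
i=2 t=8 v=6: → [5,12); WM=6
i=3 t=3 v=3: DROP (t<6-0); WM=6
i=4 t=8 v=4: → [5,12); WM=6
i=5 t=14 v=4: → [14,18); WM=12
i=6 t=6 v=5: DROP (t<12-0); WM=12
i=7 t=12 v=6: → [12,18); WM=12
i=8 t=14 v=5: → [12,18); WM=12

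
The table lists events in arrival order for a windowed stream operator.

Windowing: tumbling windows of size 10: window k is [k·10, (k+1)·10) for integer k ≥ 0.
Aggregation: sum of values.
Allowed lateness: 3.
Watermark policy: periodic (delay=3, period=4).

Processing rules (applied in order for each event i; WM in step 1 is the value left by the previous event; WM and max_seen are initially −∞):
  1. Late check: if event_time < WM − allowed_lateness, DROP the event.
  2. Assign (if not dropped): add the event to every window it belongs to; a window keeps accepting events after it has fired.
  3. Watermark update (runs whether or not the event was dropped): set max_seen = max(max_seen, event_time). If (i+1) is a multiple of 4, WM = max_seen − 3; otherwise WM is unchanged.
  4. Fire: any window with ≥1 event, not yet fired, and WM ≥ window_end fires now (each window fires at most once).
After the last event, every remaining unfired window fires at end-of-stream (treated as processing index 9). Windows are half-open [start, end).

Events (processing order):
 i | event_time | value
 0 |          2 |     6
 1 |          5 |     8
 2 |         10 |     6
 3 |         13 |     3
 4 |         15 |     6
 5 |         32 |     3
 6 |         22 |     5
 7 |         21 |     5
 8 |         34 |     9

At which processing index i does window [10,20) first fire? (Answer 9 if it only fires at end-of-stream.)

i=0 t=2 v=6: → [0,10); WM=−∞
i=1 t=5 v=8: → [0,10); WM=−∞
i=2 t=10 v=6: → [10,20); WM=−∞
i=3 t=13 v=3: → [10,20); WM=10; [0,10) fires=14
i=4 t=15 v=6: → [10,20); WM=10
i=5 t=32 v=3: → [30,40); WM=10
i=6 t=22 v=5: → [20,30); WM=10
i=7 t=21 v=5: → [20,30); WM=29; [10,20) fires=15
i=8 t=34 v=9: → [30,40); WM=29

7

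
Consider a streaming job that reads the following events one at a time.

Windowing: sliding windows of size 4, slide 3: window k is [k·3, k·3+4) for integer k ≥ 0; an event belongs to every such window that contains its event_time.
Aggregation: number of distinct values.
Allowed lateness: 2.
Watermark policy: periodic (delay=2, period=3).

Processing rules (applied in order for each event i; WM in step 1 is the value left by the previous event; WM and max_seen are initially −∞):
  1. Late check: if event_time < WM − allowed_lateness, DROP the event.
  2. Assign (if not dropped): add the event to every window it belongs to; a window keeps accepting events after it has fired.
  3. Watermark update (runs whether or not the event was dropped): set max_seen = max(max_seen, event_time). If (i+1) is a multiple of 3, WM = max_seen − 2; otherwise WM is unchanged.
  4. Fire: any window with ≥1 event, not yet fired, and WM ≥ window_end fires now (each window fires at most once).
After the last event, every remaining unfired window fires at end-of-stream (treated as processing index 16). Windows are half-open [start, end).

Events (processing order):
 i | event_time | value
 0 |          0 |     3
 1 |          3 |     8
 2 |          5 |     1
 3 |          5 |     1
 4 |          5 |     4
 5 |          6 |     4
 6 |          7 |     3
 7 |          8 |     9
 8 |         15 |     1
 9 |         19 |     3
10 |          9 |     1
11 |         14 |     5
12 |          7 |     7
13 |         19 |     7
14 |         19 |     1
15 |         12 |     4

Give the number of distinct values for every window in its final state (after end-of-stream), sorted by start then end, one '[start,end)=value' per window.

i=0 t=0 v=3: → [0,4); WM=−∞
i=1 t=3 v=8: → [3,7),[0,4); WM=−∞
i=2 t=5 v=1: → [3,7); WM=3
i=3 t=5 v=1: → [3,7); WM=3
i=4 t=5 v=4: → [3,7); WM=3
i=5 t=6 v=4: → [6,10),[3,7); WM=4; [0,4) fires=2
i=6 t=7 v=3: → [6,10); WM=4
i=7 t=8 v=9: → [6,10); WM=4
i=8 t=15 v=1: → [15,19),[12,16); WM=13; [3,7) fires=3 [6,10) fires=3
i=9 t=19 v=3: → [18,22); WM=13
i=10 t=9 v=1: DROP (t<13-2); WM=13
i=11 t=14 v=5: → [12,16); WM=17; [12,16) fires=2
i=12 t=7 v=7: DROP (t<17-2); WM=17
i=13 t=19 v=7: → [18,22); WM=17
i=14 t=19 v=1: → [18,22); WM=17
i=15 t=12 v=4: DROP (t<17-2); WM=17

[0,4)=2 [3,7)=3 [6,10)=3 [12,16)=2 [15,19)=1 [18,22)=3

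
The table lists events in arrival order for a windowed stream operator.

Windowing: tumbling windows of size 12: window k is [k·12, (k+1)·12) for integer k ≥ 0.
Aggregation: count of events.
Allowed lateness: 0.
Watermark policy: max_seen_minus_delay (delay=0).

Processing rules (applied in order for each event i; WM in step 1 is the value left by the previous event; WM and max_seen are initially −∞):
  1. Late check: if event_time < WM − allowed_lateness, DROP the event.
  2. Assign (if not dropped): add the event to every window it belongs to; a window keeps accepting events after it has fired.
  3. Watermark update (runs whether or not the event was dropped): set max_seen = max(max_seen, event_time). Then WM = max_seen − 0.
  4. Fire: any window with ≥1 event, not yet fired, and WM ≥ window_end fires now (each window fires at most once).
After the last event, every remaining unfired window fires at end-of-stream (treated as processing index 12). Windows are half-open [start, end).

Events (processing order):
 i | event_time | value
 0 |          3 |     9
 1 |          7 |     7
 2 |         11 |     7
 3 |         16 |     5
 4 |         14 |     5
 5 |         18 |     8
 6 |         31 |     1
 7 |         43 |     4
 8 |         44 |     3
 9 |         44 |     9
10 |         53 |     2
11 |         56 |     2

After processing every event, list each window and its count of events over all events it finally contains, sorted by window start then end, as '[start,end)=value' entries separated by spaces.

[0,12)=3 [12,24)=2 [24,36)=1 [36,48)=3 [48,60)=2

i=0 t=3 v=9: → [0,12); WM=3
i=1 t=7 v=7: → [0,12); WM=7
i=2 t=11 v=7: → [0,12); WM=11
i=3 t=16 v=5: → [12,24); WM=16; [0,12) fires=3
i=4 t=14 v=5: DROP (t<16-0); WM=16
i=5 t=18 v=8: → [12,24); WM=18
i=6 t=31 v=1: → [24,36); WM=31; [12,24) fires=2
i=7 t=43 v=4: → [36,48); WM=43; [24,36) fires=1
i=8 t=44 v=3: → [36,48); WM=44
i=9 t=44 v=9: → [36,48); WM=44
i=10 t=53 v=2: → [48,60); WM=53; [36,48) fires=3
i=11 t=56 v=2: → [48,60); WM=56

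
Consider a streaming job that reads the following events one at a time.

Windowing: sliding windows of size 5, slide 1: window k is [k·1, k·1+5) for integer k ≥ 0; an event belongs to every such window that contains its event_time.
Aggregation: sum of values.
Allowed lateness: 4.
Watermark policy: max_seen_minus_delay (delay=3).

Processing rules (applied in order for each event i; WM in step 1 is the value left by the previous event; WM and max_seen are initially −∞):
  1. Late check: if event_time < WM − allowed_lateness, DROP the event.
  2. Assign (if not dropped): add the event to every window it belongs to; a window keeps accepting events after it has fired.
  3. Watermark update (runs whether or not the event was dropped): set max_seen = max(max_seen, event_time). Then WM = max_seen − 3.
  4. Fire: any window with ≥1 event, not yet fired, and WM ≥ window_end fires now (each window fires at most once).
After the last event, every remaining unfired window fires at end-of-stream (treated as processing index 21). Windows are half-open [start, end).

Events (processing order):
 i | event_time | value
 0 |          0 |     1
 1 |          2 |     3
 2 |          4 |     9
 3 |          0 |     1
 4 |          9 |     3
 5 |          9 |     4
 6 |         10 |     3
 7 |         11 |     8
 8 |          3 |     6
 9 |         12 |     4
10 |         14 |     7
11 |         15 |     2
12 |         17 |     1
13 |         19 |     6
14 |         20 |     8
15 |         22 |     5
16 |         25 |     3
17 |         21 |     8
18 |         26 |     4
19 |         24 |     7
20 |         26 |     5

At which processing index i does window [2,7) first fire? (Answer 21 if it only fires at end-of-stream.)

i=0 t=0 v=1: → [0,5); WM=-3
i=1 t=2 v=3: → [2,7),[1,6),[0,5); WM=-1
i=2 t=4 v=9: → [4,9),[3,8),[2,7),[1,6),[0,5); WM=1
i=3 t=0 v=1: → [0,5); WM=1
i=4 t=9 v=3: → [9,14),[8,13),[7,12),[6,11),[5,10); WM=6; [0,5) fires=14 [1,6) fires=12
i=5 t=9 v=4: → [9,14),[8,13),[7,12),[6,11),[5,10); WM=6
i=6 t=10 v=3: → [10,15),[9,14),[8,13),[7,12),[6,11); WM=7; [2,7) fires=12
i=7 t=11 v=8: → [11,16),[10,15),[9,14),[8,13),[7,12); WM=8; [3,8) fires=9
i=8 t=3 v=6: DROP (t<8-4); WM=8
i=9 t=12 v=4: → [12,17),[11,16),[10,15),[9,14),[8,13); WM=9; [4,9) fires=9
i=10 t=14 v=7: → [14,19),[13,18),[12,17),[11,16),[10,15); WM=11; [5,10) fires=7 [6,11) fires=10
i=11 t=15 v=2: → [15,20),[14,19),[13,18),[12,17),[11,16); WM=12; [7,12) fires=18
i=12 t=17 v=1: → [17,22),[16,21),[15,20),[14,19),[13,18); WM=14; [8,13) fires=22 [9,14) fires=22
i=13 t=19 v=6: → [19,24),[18,23),[17,22),[16,21),[15,20); WM=16; [10,15) fires=22 [11,16) fires=21
i=14 t=20 v=8: → [20,25),[19,24),[18,23),[17,22),[16,21); WM=17; [12,17) fires=13
i=15 t=22 v=5: → [22,27),[21,26),[20,25),[19,24),[18,23); WM=19; [13,18) fires=10 [14,19) fires=10
i=16 t=25 v=3: → [25,30),[24,29),[23,28),[22,27),[21,26); WM=22; [15,20) fires=9 [16,21) fires=15 [17,22) fires=15
i=17 t=21 v=8: → [21,26),[20,25),[19,24),[18,23),[17,22); WM=22
i=18 t=26 v=4: → [26,31),[25,30),[24,29),[23,28),[22,27); WM=23; [18,23) fires=27
i=19 t=24 v=7: → [24,29),[23,28),[22,27),[21,26),[20,25); WM=23
i=20 t=26 v=5: → [26,31),[25,30),[24,29),[23,28),[22,27); WM=23

6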